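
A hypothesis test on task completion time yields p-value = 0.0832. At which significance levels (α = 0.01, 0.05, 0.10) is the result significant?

p = 0.0832. Significant at: α = 0.1.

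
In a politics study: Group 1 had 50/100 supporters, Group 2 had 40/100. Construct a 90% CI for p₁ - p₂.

p̂₁ = 0.5, p̂₂ = 0.4. Difference = 0.1. CI = (-0.015, 0.215)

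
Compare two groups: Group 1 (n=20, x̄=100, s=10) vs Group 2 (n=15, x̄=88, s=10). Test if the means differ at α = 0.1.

Pooled sp = 10.0. t = 3.513, df = 33. Critical t = ±1.692. Reject H₀.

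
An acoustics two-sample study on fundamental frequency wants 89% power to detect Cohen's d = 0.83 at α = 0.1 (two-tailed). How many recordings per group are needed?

z_{α/2} = 1.645, z_β = Φ⁻¹(0.89) = 1.227. For large effect (d = 0.83): n per group = 2(z_{α/2} + z_β)²/d² = 2(1.645 + 1.227)²/0.83² = 23.9 → 24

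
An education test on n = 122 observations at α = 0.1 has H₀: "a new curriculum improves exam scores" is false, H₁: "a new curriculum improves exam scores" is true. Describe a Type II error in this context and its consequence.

Type II error: failing to reject H₀ when it is false — concluding that a new curriculum improves exam scores is not supported when in fact it is. Consequence: keeping the old curriculum when the new one would have helped students.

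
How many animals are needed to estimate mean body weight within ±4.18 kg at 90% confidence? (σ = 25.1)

n = (z*σ/E)² = (1.645×25.1/4.18)² = 97.6 → n = 98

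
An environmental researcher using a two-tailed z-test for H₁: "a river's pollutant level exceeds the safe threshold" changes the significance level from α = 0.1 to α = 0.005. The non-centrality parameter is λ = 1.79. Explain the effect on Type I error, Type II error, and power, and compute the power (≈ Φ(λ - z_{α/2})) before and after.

Decreasing α from 0.1 to 0.005:
• Type I error rate decreases (α is the Type I rate by definition).
• Critical value moves from z_{α/2} = 1.645 to 2.807, so power = Φ(λ - z_{α/2}) goes from Φ(1.79 - 1.645) = 0.558 to Φ(1.79 - 2.807) = 0.155.
• Type II error rate β = 1 - power therefore increases (0.442 → 0.845).
Appropriate when false positives are costly — here, shutting down a compliant factory unnecessarily.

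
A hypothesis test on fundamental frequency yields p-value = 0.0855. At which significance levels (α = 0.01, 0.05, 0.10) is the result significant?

p = 0.0855. Significant at: α = 0.1.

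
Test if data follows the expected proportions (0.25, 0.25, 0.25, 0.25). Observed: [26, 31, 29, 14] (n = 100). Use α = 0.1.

Expected: [25.0, 25.0, 25.0, 25.0]. χ² = 6.96. df = 3, critical = 6.251. Reject H₀.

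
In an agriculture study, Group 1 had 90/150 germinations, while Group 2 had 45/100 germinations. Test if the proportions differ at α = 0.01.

p̂₁ = 0.6, p̂₂ = 0.45, pooled p̂ = 0.54. z = 2.331. Critical: ±2.576. Fail to reject H₀.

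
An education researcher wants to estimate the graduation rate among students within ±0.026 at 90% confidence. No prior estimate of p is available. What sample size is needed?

Conservative approach: use p = 0.5 (maximizes p(1-p) = 0.25). n = z²(0.25)/E² = 1.645²×0.25/0.026² = 1000.7 → n = 1001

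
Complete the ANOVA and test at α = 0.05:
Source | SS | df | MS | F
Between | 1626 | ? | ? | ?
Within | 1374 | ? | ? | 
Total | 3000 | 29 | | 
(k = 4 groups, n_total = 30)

df_between = 3, df_within = 26. MS_between = 542.0, MS_within = 52.85. F = 10.256, F_crit ≈ 2.975. Reject H₀.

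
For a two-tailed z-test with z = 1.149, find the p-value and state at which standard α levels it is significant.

p = 2·P(Z > |1.149|) = 2·(1 - Φ(1.149)) ≈ 0.2506. Not significant at any standard level.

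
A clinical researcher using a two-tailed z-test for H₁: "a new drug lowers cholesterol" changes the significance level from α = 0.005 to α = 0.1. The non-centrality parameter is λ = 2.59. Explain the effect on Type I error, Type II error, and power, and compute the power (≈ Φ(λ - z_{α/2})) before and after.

Increasing α from 0.005 to 0.1:
• Type I error rate increases (α is the Type I rate by definition).
• Critical value moves from z_{α/2} = 2.807 to 1.645, so power = Φ(λ - z_{α/2}) goes from Φ(2.59 - 2.807) = 0.414 to Φ(2.59 - 1.645) = 0.828.
• Type II error rate β = 1 - power therefore decreases (0.586 → 0.172).
Appropriate when false negatives are costly — here, shelving an effective drug — patients miss out on a treatment that would have helped.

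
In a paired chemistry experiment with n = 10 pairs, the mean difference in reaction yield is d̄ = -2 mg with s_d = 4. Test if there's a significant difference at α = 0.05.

t = d̄/(s_d/√n) = -2/(4/√10) = -1.581. df = 9, critical t = ±2.262. Fail to reject H₀.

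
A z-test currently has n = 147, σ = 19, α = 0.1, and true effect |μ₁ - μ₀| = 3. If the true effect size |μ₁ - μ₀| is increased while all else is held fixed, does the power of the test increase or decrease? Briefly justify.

Power increases: a larger true effect increases the non-centrality λ = |μ₁ - μ₀|/(σ/√n).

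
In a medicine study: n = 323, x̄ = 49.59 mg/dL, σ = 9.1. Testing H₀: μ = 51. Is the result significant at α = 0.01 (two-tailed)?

z = (49.59 - 51)/(9.1/√323) = -2.785. Since |z| > 2.576, significant at α = 0.01.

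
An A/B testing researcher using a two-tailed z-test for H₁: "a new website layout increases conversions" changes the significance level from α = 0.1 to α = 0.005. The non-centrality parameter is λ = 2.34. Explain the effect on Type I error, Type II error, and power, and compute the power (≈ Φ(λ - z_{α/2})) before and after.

Decreasing α from 0.1 to 0.005:
• Type I error rate decreases (α is the Type I rate by definition).
• Critical value moves from z_{α/2} = 1.645 to 2.807, so power = Φ(λ - z_{α/2}) goes from Φ(2.34 - 1.645) = 0.756 to Φ(2.34 - 2.807) = 0.32.
• Type II error rate β = 1 - power therefore increases (0.244 → 0.68).
Appropriate when false positives are costly — here, rolling out a layout that doesn't actually help — wasted engineering effort.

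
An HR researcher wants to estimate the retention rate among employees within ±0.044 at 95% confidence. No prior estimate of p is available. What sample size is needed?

Conservative approach: use p = 0.5 (maximizes p(1-p) = 0.25). n = z²(0.25)/E² = 1.96²×0.25/0.044² = 496.1 → n = 497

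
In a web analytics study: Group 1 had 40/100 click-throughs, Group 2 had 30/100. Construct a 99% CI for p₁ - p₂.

p̂₁ = 0.4, p̂₂ = 0.3. Difference = 0.1. CI = (-0.073, 0.273)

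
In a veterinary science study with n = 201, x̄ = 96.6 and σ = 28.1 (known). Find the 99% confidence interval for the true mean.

CI = x̄ ± z*(σ/√n) = 96.6 ± 2.576(28.1/√201) = 96.6 ± 5.11 = (91.49, 101.71)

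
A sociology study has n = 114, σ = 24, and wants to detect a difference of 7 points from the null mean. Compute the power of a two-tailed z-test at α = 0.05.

SE = σ/√n = 24/√114 = 2.248. Non-centrality λ = d/SE = 7/2.248 = 3.114. Power ≈ Φ(λ - z_{α/2}) = Φ(3.114 - 1.96) = Φ(1.154) = 0.876.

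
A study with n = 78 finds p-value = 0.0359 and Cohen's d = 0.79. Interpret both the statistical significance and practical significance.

Statistically significant (p = 0.0359 < 0.05). Cohen's d = 0.79 indicates a medium effect size. Both statistical and practical significance should be considered.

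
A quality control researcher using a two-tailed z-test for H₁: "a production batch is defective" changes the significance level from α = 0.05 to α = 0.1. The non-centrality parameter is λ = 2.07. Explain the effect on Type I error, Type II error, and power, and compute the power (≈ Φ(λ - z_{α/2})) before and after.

Increasing α from 0.05 to 0.1:
• Type I error rate increases (α is the Type I rate by definition).
• Critical value moves from z_{α/2} = 1.96 to 1.645, so power = Φ(λ - z_{α/2}) goes from Φ(2.07 - 1.96) = 0.544 to Φ(2.07 - 1.645) = 0.665.
• Type II error rate β = 1 - power therefore decreases (0.456 → 0.335).
Appropriate when false negatives are costly — here, shipping a defective batch — faulty products reach customers.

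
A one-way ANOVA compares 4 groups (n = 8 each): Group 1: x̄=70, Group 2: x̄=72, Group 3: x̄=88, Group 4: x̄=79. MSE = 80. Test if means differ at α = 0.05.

Grand mean = 77.25. SS_between = 1590.0, MS_between = 530.0. F = 6.625, F_crit ≈ 2.947. Reject H₀.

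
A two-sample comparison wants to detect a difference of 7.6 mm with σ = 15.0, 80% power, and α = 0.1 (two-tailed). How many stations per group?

n per group = 2(z_α/2 + z_β)²σ²/d² = 2×(1.645 + 0.84)²×15.0²/7.6² = 48.1 → n = 49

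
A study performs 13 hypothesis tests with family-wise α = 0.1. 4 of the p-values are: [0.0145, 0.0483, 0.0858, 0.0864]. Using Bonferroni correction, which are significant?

Bonferroni α = 0.1/13 = 0.00769. None of the given p-values are significant.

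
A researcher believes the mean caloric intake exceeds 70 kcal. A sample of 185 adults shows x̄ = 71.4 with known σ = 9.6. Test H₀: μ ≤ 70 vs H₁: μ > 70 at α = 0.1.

z = 1.984. Critical value: 1.28. Reject H₀.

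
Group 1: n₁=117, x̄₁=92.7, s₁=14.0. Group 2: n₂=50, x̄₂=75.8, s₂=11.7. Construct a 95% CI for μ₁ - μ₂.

Difference = 16.9. SE = √(14.0²/117 + 11.7²/50) = 2.101. CI = (12.78, 21.02)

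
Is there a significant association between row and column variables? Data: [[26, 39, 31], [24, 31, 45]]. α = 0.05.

χ² = 3.493. df = 2, critical = 5.991. Fail to reject H₀. No evidence of dependence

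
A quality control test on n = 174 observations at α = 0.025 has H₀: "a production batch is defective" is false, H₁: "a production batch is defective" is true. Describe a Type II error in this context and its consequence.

Type II error: failing to reject H₀ when it is false — concluding that a production batch is defective is not supported when in fact it is. Consequence: shipping a defective batch — faulty products reach customers.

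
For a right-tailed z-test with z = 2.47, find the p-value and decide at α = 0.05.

p = P(Z > 2.47) = 1 - Φ(2.47) ≈ 0.0068. Since p < 0.05, reject H₀ (significant) at α = 0.05.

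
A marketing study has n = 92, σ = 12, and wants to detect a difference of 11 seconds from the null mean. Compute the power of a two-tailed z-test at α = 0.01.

SE = σ/√n = 12/√92 = 1.251. Non-centrality λ = d/SE = 11/1.251 = 8.792. Power ≈ Φ(λ - z_{α/2}) = Φ(8.792 - 2.576) = Φ(6.216) = 1.0.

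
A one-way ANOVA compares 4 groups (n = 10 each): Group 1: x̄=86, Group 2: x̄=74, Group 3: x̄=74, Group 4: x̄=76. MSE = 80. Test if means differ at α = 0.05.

Grand mean = 77.5. SS_between = 990.0, MS_between = 330.0. F = 4.125, F_crit ≈ 2.866. Reject H₀.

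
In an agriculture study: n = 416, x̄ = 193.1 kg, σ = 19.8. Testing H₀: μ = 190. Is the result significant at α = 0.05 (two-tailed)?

z = (193.1 - 190)/(19.8/√416) = 3.193. Since |z| > 1.96, significant at α = 0.05.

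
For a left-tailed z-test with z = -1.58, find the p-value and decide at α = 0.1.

p = P(Z < -1.58) = Φ(-1.58) ≈ 0.0571. Since p < 0.1, reject H₀ (significant) at α = 0.1.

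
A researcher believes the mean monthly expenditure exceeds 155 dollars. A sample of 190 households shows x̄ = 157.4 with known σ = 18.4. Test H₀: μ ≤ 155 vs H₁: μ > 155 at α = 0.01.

z = 1.798. Critical value: 2.33. Fail to reject H₀.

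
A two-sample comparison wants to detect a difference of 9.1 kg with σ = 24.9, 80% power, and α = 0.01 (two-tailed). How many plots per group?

n per group = 2(z_α/2 + z_β)²σ²/d² = 2×(2.576 + 0.84)²×24.9²/9.1² = 174.7 → n = 175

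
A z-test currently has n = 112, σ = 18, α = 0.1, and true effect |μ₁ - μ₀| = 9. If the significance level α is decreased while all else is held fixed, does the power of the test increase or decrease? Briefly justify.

Power decreases: a smaller α raises the critical value, so less of the H₁ sampling distribution falls in the rejection region.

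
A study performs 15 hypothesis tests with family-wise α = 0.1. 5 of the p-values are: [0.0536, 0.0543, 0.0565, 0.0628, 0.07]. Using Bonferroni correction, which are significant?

Bonferroni α = 0.1/15 = 0.00667. None of the given p-values are significant.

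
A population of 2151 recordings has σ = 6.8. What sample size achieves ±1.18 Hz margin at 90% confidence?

Without FPC: n₀ = (1.645×6.8/1.18)² = 89.864. With FPC: n = n₀N/(n₀+N-1) = 86.3 → n = 87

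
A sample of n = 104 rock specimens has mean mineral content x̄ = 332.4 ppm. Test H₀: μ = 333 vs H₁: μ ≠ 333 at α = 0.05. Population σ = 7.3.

z = (x̄ - μ₀)/(σ/√n) = (332.4 - 333)/(7.3/√104) = -0.838. Critical value: ±1.96. Since |-0.838| ≤ 1.96, Fail to reject H₀.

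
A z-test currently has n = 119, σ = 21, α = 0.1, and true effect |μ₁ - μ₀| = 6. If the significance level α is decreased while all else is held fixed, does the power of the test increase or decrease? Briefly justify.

Power decreases: a smaller α raises the critical value, so less of the H₁ sampling distribution falls in the rejection region.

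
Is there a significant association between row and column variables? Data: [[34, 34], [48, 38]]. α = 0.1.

χ² = 0.516. df = 1, critical = 2.706. Fail to reject H₀. No evidence of dependence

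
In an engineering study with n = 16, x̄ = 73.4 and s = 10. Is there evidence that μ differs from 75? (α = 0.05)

t = (x̄ - μ₀)/(s/√n) = (73.4 - 75)/(10/√16) = -0.64. df = 15, critical t = ±2.131. Fail to reject H₀.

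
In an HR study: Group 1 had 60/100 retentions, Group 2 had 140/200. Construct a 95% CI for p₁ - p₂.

p̂₁ = 0.6, p̂₂ = 0.7. Difference = -0.1. CI = (-0.215, 0.015)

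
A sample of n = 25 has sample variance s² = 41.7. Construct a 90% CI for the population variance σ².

df = 24. χ²_{0.05} = 36.415, χ²_{0.95} = 13.848. CI for σ² = ((n-1)s²/χ²_{α/2}, (n-1)s²/χ²_{1-α/2}) = (24·41.7/36.415, 24·41.7/13.848) = (27.48, 72.27)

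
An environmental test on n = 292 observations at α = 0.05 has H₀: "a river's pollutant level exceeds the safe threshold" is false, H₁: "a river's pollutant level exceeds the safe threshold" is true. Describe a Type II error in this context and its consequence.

Type II error: failing to reject H₀ when it is false — concluding that a river's pollutant level exceeds the safe threshold is not supported when in fact it is. Consequence: allowing unsafe pollution to continue.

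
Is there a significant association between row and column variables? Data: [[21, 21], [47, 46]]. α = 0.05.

χ² = 0.003. df = 1, critical = 3.841. Fail to reject H₀. No evidence of dependence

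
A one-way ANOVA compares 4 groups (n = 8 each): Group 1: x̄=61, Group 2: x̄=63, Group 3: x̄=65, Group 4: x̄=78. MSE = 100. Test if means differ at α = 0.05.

Grand mean = 66.75. SS_between = 1414.0, MS_between = 471.33. F = 4.713, F_crit ≈ 2.947. Reject H₀.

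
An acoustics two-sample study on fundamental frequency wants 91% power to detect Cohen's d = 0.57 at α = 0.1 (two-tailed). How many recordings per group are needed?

z_{α/2} = 1.645, z_β = Φ⁻¹(0.91) = 1.341. For medium effect (d = 0.57): n per group = 2(z_{α/2} + z_β)²/d² = 2(1.645 + 1.341)²/0.57² = 54.9 → 55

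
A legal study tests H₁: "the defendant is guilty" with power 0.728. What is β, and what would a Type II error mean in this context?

β = 1 - power = 1 - 0.728 = 0.272. A Type II error is failing to reject H₀ when H₀ is false (false negative) — here, failing to conclude that the defendant is guilty when in fact it is true. Consequence: acquitting a guilty person.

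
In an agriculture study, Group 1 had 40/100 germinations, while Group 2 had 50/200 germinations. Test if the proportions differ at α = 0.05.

p̂₁ = 0.4, p̂₂ = 0.25, pooled p̂ = 0.3. z = 2.673. Critical: ±1.96. Reject H₀.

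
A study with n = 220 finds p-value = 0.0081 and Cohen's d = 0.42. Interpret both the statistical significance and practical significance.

Statistically significant (p = 0.0081 < 0.05). Cohen's d = 0.42 indicates a small effect size. Both statistical and practical significance should be considered.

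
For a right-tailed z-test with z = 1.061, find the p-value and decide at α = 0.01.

p = P(Z > 1.061) = 1 - Φ(1.061) ≈ 0.1443. Since p ≥ 0.01, fail to reject H₀ (not significant) at α = 0.01.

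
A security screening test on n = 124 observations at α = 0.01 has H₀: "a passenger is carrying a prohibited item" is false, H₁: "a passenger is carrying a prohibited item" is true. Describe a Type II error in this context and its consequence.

Type II error: failing to reject H₀ when it is false — concluding that a passenger is carrying a prohibited item is not supported when in fact it is. Consequence: letting a prohibited item through — security breach.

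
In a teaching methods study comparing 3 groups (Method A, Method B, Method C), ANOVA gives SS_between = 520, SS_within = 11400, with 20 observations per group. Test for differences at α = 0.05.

df_between = 2, df_within = 57. F = MS_between/MS_within = 260.0/200.0 = 1.3. F_crit ≈ 3.159. Fail to reject H₀.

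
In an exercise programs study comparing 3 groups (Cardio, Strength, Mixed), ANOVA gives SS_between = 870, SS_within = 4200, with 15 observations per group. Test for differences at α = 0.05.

df_between = 2, df_within = 42. F = MS_between/MS_within = 435.0/100.0 = 4.35. F_crit ≈ 3.22. Reject H₀. At least one mean differs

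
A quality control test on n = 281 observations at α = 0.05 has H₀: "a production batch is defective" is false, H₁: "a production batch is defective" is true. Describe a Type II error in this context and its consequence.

Type II error: failing to reject H₀ when it is false — concluding that a production batch is defective is not supported when in fact it is. Consequence: shipping a defective batch — faulty products reach customers.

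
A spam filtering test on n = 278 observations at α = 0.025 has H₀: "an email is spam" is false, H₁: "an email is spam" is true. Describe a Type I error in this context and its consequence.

Type I error: rejecting H₀ when it is true — concluding that an email is spam when in fact it is not. Consequence: a legitimate email is sent to the spam folder and the user misses it.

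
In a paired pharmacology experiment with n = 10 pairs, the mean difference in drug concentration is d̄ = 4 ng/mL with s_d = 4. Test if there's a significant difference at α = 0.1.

t = d̄/(s_d/√n) = 4/(4/√10) = 3.162. df = 9, critical t = ±1.833. Reject H₀.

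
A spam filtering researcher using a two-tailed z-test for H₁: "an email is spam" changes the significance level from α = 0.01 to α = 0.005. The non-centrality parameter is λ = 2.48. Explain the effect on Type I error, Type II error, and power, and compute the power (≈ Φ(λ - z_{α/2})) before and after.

Decreasing α from 0.01 to 0.005:
• Type I error rate decreases (α is the Type I rate by definition).
• Critical value moves from z_{α/2} = 2.576 to 2.807, so power = Φ(λ - z_{α/2}) goes from Φ(2.48 - 2.576) = 0.462 to Φ(2.48 - 2.807) = 0.372.
• Type II error rate β = 1 - power therefore increases (0.538 → 0.628).
Appropriate when false positives are costly — here, a legitimate email is sent to the spam folder and the user misses it.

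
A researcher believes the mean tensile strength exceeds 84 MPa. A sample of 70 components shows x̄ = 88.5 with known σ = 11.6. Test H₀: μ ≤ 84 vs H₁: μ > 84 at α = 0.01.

z = 3.246. Critical value: 2.33. Reject H₀.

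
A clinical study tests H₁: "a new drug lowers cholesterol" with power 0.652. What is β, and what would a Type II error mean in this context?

β = 1 - power = 1 - 0.652 = 0.348. A Type II error is failing to reject H₀ when H₀ is false (false negative) — here, failing to conclude that a new drug lowers cholesterol when in fact it is true. Consequence: shelving an effective drug — patients miss out on a treatment that would have helped.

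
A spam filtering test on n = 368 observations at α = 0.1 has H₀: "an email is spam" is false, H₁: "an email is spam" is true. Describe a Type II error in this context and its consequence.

Type II error: failing to reject H₀ when it is false — concluding that an email is spam is not supported when in fact it is. Consequence: a spam email lands in the inbox.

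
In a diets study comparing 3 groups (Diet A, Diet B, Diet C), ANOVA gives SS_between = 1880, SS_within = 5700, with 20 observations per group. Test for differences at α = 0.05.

df_between = 2, df_within = 57. F = MS_between/MS_within = 940.0/100.0 = 9.4. F_crit ≈ 3.159. Reject H₀. At least one mean differs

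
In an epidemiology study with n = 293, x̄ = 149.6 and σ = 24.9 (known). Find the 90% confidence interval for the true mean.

CI = x̄ ± z*(σ/√n) = 149.6 ± 1.645(24.9/√293) = 149.6 ± 2.39 = (147.21, 151.99)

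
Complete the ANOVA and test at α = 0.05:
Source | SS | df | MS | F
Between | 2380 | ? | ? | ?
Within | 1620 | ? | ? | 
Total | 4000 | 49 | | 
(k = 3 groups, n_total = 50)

df_between = 2, df_within = 47. MS_between = 1190.0, MS_within = 34.47. F = 34.525, F_crit ≈ 3.195. Reject H₀.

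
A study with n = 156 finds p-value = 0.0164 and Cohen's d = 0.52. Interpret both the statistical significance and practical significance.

Statistically significant (p = 0.0164 < 0.05). Cohen's d = 0.52 indicates a medium effect size. Both statistical and practical significance should be considered.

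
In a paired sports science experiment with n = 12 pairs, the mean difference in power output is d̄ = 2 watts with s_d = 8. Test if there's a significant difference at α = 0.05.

t = d̄/(s_d/√n) = 2/(8/√12) = 0.866. df = 11, critical t = ±2.201. Fail to reject H₀.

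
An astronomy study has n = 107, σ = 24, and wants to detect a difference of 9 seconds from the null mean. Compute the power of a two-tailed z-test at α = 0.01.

SE = σ/√n = 24/√107 = 2.32. Non-centrality λ = d/SE = 9/2.32 = 3.879. Power ≈ Φ(λ - z_{α/2}) = Φ(3.879 - 2.576) = Φ(1.303) = 0.904.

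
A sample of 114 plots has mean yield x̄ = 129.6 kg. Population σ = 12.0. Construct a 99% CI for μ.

CI = x̄ ± z*(σ/√n) = 129.6 ± 2.576(12.0/√114) = 129.6 ± 2.9 = (126.7, 132.5)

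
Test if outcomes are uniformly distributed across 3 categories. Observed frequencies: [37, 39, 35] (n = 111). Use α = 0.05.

Expected = 37 each. χ² = Σ(O-E)²/E = 0.216. df = 2, critical value = 5.991. Fail to reject H₀.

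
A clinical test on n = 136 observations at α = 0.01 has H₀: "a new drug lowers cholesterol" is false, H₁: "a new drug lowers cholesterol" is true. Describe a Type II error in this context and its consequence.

Type II error: failing to reject H₀ when it is false — concluding that a new drug lowers cholesterol is not supported when in fact it is. Consequence: shelving an effective drug — patients miss out on a treatment that would have helped.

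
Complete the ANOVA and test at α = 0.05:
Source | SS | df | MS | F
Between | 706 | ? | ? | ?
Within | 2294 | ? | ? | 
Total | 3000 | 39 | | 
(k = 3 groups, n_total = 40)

df_between = 2, df_within = 37. MS_between = 353.0, MS_within = 62.0. F = 5.694, F_crit ≈ 3.252. Reject H₀.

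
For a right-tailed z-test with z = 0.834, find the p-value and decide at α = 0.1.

p = P(Z > 0.834) = 1 - Φ(0.834) ≈ 0.2021. Since p ≥ 0.1, fail to reject H₀ (not significant) at α = 0.1.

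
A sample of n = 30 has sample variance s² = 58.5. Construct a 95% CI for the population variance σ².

df = 29. χ²_{0.025} = 45.722, χ²_{0.975} = 16.047. CI for σ² = ((n-1)s²/χ²_{α/2}, (n-1)s²/χ²_{1-α/2}) = (29·58.5/45.722, 29·58.5/16.047) = (37.1, 105.72)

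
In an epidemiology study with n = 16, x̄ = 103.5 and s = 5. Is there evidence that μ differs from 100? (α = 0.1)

t = (x̄ - μ₀)/(s/√n) = (103.5 - 100)/(5/√16) = 2.8. df = 15, critical t = ±1.753. Reject H₀.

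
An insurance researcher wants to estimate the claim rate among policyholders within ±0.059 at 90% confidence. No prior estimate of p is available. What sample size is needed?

Conservative approach: use p = 0.5 (maximizes p(1-p) = 0.25). n = z²(0.25)/E² = 1.645²×0.25/0.059² = 194.3 → n = 195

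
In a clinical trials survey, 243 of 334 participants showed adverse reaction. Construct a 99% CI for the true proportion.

p̂ = 0.728. CI = p̂ ± z*√(p̂(1-p̂)/n) = (0.665, 0.79)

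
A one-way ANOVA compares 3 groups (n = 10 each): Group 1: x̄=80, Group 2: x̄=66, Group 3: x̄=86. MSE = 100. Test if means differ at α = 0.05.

Grand mean = 77.33. SS_between = 2106.67, MS_between = 1053.33. F = 10.533, F_crit ≈ 3.354. Reject H₀.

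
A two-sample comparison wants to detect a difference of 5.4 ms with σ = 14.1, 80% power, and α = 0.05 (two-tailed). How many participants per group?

n per group = 2(z_α/2 + z_β)²σ²/d² = 2×(1.96 + 0.84)²×14.1²/5.4² = 106.9 → n = 107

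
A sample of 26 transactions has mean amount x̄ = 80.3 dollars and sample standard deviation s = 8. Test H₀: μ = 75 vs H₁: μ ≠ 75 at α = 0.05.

t = (x̄ - μ₀)/(s/√n) = (80.3 - 75)/(8/√26) = 3.378. df = 25, critical t = ±2.06. Reject H₀.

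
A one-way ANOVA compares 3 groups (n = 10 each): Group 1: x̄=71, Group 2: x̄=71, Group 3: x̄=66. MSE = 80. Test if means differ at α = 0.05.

Grand mean = 69.33. SS_between = 166.67, MS_between = 83.33. F = 1.042, F_crit ≈ 3.354. Fail to reject H₀.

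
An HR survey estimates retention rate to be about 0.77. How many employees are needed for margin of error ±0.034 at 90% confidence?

n = z²p(1-p)/E² = 1.645²×0.77×0.23/0.034² = 414.6 → n = 415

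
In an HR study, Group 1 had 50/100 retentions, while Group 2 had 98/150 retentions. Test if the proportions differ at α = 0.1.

p̂₁ = 0.5, p̂₂ = 0.653, pooled p̂ = 0.592. z = -2.417. Critical: ±1.645. Reject H₀.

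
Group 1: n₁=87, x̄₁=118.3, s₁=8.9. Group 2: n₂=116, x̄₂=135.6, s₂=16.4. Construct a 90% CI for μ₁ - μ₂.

Difference = -17.3. SE = √(8.9²/87 + 16.4²/116) = 1.797. CI = (-20.26, -14.34)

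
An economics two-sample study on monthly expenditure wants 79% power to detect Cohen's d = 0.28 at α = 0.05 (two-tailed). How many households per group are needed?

z_{α/2} = 1.96, z_β = Φ⁻¹(0.79) = 0.806. For small effect (d = 0.28): n per group = 2(z_{α/2} + z_β)²/d² = 2(1.96 + 0.806)²/0.28² = 195.2 → 196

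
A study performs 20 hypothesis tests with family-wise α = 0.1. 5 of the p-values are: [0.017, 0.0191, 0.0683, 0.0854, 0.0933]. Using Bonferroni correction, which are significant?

Bonferroni α = 0.1/20 = 0.005. None of the given p-values are significant.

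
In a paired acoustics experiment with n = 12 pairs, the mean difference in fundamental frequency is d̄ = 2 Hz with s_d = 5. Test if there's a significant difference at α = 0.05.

t = d̄/(s_d/√n) = 2/(5/√12) = 1.386. df = 11, critical t = ±2.201. Fail to reject H₀.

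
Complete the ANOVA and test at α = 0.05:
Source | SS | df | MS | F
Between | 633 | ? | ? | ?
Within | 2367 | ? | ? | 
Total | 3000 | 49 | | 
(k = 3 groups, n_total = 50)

df_between = 2, df_within = 47. MS_between = 316.5, MS_within = 50.36. F = 6.285, F_crit ≈ 3.195. Reject H₀.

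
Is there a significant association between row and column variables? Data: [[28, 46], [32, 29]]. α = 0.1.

χ² = 2.895. df = 1, critical = 2.706. Reject H₀. Variables are dependent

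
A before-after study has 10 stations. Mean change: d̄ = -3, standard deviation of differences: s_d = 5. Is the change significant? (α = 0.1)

t = d̄/(s_d/√n) = -3/(5/√10) = -1.897. df = 9, critical t = ±1.833. Reject H₀.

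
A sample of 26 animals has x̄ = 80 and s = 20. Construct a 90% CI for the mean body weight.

CI = x̄ ± t*(s/√n) = 80 ± 1.708(20/√26) = (73.3, 86.7)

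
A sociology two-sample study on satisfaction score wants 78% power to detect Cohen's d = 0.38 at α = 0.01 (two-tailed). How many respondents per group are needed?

z_{α/2} = 2.576, z_β = Φ⁻¹(0.78) = 0.772. For small effect (d = 0.38): n per group = 2(z_{α/2} + z_β)²/d² = 2(2.576 + 0.772)²/0.38² = 155.3 → 156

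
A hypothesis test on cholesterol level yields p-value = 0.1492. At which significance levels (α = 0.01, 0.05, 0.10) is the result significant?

p = 0.1492. Not significant at any of the given levels.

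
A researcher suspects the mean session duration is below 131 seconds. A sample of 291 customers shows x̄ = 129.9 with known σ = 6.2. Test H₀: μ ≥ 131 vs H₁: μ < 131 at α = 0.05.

z = -3.027. Critical value: -1.645. Reject H₀.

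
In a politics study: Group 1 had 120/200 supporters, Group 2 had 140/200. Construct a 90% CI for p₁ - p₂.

p̂₁ = 0.6, p̂₂ = 0.7. Difference = -0.1. CI = (-0.178, -0.022)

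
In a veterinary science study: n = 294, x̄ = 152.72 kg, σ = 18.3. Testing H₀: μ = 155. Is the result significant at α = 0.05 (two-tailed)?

z = (152.72 - 155)/(18.3/√294) = -2.136. Since |z| > 1.96, significant at α = 0.05.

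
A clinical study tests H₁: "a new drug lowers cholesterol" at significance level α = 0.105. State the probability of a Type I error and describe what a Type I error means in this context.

P(Type I error) = α = 0.105. A Type I error is rejecting H₀ when H₀ is actually true (false positive) — here, concluding that a new drug lowers cholesterol when in fact this is not the case. Consequence: approving an ineffective drug — patients take a useless medication and may skip effective alternatives.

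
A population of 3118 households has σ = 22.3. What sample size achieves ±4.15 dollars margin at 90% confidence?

Without FPC: n₀ = (1.645×22.3/4.15)² = 78.135. With FPC: n = n₀N/(n₀+N-1) = 76.2 → n = 77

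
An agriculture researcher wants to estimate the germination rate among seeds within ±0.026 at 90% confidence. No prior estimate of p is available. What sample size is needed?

Conservative approach: use p = 0.5 (maximizes p(1-p) = 0.25). n = z²(0.25)/E² = 1.645²×0.25/0.026² = 1000.7 → n = 1001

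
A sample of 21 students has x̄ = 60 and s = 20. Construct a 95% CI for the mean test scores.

CI = x̄ ± t*(s/√n) = 60 ± 2.086(20/√21) = (50.9, 69.1)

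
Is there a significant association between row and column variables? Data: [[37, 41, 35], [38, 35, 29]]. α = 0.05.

χ² = 0.488. df = 2, critical = 5.991. Fail to reject H₀. No evidence of dependence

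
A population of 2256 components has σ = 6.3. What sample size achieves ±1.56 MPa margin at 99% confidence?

Without FPC: n₀ = (2.576×6.3/1.56)² = 108.224. With FPC: n = n₀N/(n₀+N-1) = 103.3 → n = 104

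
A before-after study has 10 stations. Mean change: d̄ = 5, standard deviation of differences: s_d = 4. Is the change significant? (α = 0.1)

t = d̄/(s_d/√n) = 5/(4/√10) = 3.953. df = 9, critical t = ±1.833. Reject H₀.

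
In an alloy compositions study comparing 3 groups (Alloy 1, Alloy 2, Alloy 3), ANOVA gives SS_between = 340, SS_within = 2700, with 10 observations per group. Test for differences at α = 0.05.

df_between = 2, df_within = 27. F = MS_between/MS_within = 170.0/100.0 = 1.7. F_crit ≈ 3.354. Fail to reject H₀.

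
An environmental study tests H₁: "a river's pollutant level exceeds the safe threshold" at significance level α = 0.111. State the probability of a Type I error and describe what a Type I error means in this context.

P(Type I error) = α = 0.111. A Type I error is rejecting H₀ when H₀ is actually true (false positive) — here, concluding that a river's pollutant level exceeds the safe threshold when in fact this is not the case. Consequence: shutting down a compliant factory unnecessarily.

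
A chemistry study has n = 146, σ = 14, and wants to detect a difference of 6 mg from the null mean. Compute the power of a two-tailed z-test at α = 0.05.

SE = σ/√n = 14/√146 = 1.159. Non-centrality λ = d/SE = 6/1.159 = 5.178. Power ≈ Φ(λ - z_{α/2}) = Φ(5.178 - 1.96) = Φ(3.218) = 0.999.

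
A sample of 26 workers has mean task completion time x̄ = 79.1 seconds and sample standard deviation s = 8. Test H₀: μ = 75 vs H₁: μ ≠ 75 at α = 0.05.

t = (x̄ - μ₀)/(s/√n) = (79.1 - 75)/(8/√26) = 2.613. df = 25, critical t = ±2.06. Reject H₀.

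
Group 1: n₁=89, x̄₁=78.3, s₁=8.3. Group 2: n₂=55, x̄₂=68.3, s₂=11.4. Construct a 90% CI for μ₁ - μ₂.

Difference = 10.0. SE = √(8.3²/89 + 11.4²/55) = 1.771. CI = (7.09, 12.91)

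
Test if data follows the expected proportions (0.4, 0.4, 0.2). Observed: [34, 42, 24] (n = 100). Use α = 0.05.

Expected: [40.0, 40.0, 20.0]. χ² = 1.8. df = 2, critical = 5.991. Fail to reject H₀.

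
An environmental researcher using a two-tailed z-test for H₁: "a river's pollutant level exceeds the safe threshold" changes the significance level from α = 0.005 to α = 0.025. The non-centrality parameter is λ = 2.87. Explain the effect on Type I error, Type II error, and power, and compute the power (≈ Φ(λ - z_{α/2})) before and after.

Increasing α from 0.005 to 0.025:
• Type I error rate increases (α is the Type I rate by definition).
• Critical value moves from z_{α/2} = 2.807 to 2.241, so power = Φ(λ - z_{α/2}) goes from Φ(2.87 - 2.807) = 0.525 to Φ(2.87 - 2.241) = 0.735.
• Type II error rate β = 1 - power therefore decreases (0.475 → 0.265).
Appropriate when false negatives are costly — here, allowing unsafe pollution to continue.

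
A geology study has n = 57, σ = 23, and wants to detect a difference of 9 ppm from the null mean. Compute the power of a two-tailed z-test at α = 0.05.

SE = σ/√n = 23/√57 = 3.046. Non-centrality λ = d/SE = 9/3.046 = 2.954. Power ≈ Φ(λ - z_{α/2}) = Φ(2.954 - 1.96) = Φ(0.994) = 0.84.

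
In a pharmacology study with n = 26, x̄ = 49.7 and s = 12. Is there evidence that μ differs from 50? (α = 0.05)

t = (x̄ - μ₀)/(s/√n) = (49.7 - 50)/(12/√26) = -0.127. df = 25, critical t = ±2.06. Fail to reject H₀.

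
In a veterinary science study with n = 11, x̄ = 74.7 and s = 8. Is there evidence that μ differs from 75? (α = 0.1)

t = (x̄ - μ₀)/(s/√n) = (74.7 - 75)/(8/√11) = -0.124. df = 10, critical t = ±1.812. Fail to reject H₀.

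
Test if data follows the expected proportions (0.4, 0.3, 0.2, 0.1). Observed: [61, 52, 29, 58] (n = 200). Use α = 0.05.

Expected: [80.0, 60.0, 40.0, 20.0]. χ² = 80.804. df = 3, critical = 7.815. Reject H₀.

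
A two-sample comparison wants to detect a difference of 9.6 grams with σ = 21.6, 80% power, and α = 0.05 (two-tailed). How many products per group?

n per group = 2(z_α/2 + z_β)²σ²/d² = 2×(1.96 + 0.84)²×21.6²/9.6² = 79.4 → n = 80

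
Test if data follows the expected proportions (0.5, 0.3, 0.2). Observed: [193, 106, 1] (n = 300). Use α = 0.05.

Expected: [150.0, 90.0, 60.0]. χ² = 73.188. df = 2, critical = 5.991. Reject H₀.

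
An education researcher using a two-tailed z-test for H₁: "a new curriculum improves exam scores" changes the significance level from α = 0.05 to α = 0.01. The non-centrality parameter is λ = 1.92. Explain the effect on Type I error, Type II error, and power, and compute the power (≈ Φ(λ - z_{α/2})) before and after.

Decreasing α from 0.05 to 0.01:
• Type I error rate decreases (α is the Type I rate by definition).
• Critical value moves from z_{α/2} = 1.96 to 2.576, so power = Φ(λ - z_{α/2}) goes from Φ(1.92 - 1.96) = 0.484 to Φ(1.92 - 2.576) = 0.256.
• Type II error rate β = 1 - power therefore increases (0.516 → 0.744).
Appropriate when false positives are costly — here, adopting a curriculum that gives no real benefit — disruption for nothing.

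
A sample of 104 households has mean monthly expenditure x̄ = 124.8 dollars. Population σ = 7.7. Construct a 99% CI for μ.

CI = x̄ ± z*(σ/√n) = 124.8 ± 2.576(7.7/√104) = 124.8 ± 1.95 = (122.85, 126.75)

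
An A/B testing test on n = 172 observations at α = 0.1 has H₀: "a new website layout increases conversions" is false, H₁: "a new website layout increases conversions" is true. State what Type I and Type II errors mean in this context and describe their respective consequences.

Type I (false positive): concluding that a new website layout increases conversions when it is not — rolling out a layout that doesn't actually help — wasted engineering effort. Type II (false negative): failing to conclude that a new website layout increases conversions when it is — discarding a layout that would have improved conversions — lost revenue. Which is costlier depends on domain priorities and is a judgement call rather than a statistical fact.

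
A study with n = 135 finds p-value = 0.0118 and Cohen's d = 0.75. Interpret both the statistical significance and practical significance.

Statistically significant (p = 0.0118 < 0.05). Cohen's d = 0.75 indicates a medium effect size. Both statistical and practical significance should be considered.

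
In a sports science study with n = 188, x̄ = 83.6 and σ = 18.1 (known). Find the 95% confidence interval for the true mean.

CI = x̄ ± z*(σ/√n) = 83.6 ± 1.96(18.1/√188) = 83.6 ± 2.59 = (81.01, 86.19)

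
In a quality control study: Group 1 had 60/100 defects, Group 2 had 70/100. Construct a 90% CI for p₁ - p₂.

p̂₁ = 0.6, p̂₂ = 0.7. Difference = -0.1. CI = (-0.21, 0.01)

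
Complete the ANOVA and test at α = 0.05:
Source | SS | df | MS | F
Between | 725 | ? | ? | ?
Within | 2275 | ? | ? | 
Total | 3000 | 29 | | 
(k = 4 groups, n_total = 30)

df_between = 3, df_within = 26. MS_between = 241.67, MS_within = 87.5. F = 2.762, F_crit ≈ 2.975. Fail to reject H₀.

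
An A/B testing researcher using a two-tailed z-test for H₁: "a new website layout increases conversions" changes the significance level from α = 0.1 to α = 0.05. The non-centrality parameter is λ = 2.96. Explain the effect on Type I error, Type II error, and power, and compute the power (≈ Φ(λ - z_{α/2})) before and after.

Decreasing α from 0.1 to 0.05:
• Type I error rate decreases (α is the Type I rate by definition).
• Critical value moves from z_{α/2} = 1.645 to 1.96, so power = Φ(λ - z_{α/2}) goes from Φ(2.96 - 1.645) = 0.906 to Φ(2.96 - 1.96) = 0.841.
• Type II error rate β = 1 - power therefore increases (0.094 → 0.159).
Appropriate when false positives are costly — here, rolling out a layout that doesn't actually help — wasted engineering effort.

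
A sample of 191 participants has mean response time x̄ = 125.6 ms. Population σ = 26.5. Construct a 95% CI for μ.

CI = x̄ ± z*(σ/√n) = 125.6 ± 1.96(26.5/√191) = 125.6 ± 3.76 = (121.84, 129.36)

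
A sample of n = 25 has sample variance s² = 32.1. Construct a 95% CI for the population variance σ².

df = 24. χ²_{0.025} = 39.364, χ²_{0.975} = 12.401. CI for σ² = ((n-1)s²/χ²_{α/2}, (n-1)s²/χ²_{1-α/2}) = (24·32.1/39.364, 24·32.1/12.401) = (19.57, 62.12)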